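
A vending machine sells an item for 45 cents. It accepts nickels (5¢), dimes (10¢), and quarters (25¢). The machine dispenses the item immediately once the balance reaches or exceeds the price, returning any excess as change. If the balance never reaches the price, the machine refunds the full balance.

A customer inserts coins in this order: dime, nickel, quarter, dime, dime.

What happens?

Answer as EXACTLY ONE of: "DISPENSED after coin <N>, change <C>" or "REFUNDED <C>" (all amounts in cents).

Price: 45¢
Coin 1 (dime, 10¢): balance = 10¢
Coin 2 (nickel, 5¢): balance = 15¢
Coin 3 (quarter, 25¢): balance = 40¢
Coin 4 (dime, 10¢): balance = 50¢
  → balance >= price → DISPENSE, change = 50 - 45 = 5¢

Answer: DISPENSED after coin 4, change 5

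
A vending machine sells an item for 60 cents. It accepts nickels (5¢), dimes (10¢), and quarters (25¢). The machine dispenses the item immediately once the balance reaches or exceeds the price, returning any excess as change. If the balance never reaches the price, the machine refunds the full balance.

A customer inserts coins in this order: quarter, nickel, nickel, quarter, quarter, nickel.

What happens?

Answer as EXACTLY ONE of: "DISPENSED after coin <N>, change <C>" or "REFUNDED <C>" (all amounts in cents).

Answer: DISPENSED after coin 4, change 0

Derivation:
Price: 60¢
Coin 1 (quarter, 25¢): balance = 25¢
Coin 2 (nickel, 5¢): balance = 30¢
Coin 3 (nickel, 5¢): balance = 35¢
Coin 4 (quarter, 25¢): balance = 60¢
  → balance >= price → DISPENSE, change = 60 - 60 = 0¢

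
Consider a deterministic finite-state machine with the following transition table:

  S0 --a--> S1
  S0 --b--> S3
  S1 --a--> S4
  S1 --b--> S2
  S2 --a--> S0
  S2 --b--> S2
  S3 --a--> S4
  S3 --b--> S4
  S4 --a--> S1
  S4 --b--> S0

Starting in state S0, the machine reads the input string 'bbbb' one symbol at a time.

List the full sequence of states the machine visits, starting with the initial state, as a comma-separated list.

Start: S0
  read 'b': S0 --b--> S3
  read 'b': S3 --b--> S4
  read 'b': S4 --b--> S0
  read 'b': S0 --b--> S3

Answer: S0, S3, S4, S0, S3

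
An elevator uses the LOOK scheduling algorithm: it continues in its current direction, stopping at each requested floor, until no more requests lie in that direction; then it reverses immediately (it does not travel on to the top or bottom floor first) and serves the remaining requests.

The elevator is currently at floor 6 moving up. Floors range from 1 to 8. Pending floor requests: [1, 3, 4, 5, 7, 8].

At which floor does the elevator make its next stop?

Answer: 7

Derivation:
Current floor: 6, direction: up
Requests above: [7, 8]
Requests below: [1, 3, 4, 5]
Moving up and requests lie above → nearest above is min([7, 8]) = 7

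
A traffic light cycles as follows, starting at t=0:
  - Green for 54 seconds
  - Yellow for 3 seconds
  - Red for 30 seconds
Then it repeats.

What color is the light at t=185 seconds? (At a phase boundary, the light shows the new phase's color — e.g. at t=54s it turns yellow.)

Cycle length = 54 + 3 + 30 = 87s
t = 185, phase_t = 185 mod 87 = 11
11 < 54 (green end) → GREEN

Answer: green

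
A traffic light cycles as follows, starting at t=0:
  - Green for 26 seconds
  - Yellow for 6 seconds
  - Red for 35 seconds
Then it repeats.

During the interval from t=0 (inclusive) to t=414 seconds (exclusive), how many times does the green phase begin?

Cycle = 26+6+35 = 67s
green phase starts at t = k*67 + 0 for k=0,1,2,...
Need k*67+0 < 414 → k < 6.179
k ∈ {0, ..., 6} → 7 starts

Answer: 7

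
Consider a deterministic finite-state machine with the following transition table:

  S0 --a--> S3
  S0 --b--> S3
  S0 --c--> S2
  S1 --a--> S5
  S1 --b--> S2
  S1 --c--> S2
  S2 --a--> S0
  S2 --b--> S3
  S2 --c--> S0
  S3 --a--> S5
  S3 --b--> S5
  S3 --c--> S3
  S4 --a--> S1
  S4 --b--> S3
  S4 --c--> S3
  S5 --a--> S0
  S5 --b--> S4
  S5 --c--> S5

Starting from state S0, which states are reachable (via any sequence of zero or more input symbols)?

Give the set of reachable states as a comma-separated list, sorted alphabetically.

Answer: S0, S1, S2, S3, S4, S5

Derivation:
BFS from S0:
  visit S0: S0--a-->S3 (new), S0--b-->S3 (seen), S0--c-->S2 (new)
  visit S3: S3--a-->S5 (new), S3--b-->S5 (seen), S3--c-->S3 (seen)
  visit S2: S2--a-->S0 (seen), S2--b-->S3 (seen), S2--c-->S0 (seen)
  visit S5: S5--a-->S0 (seen), S5--b-->S4 (new), S5--c-->S5 (seen)
  visit S4: S4--a-->S1 (new), S4--b-->S3 (seen), S4--c-->S3 (seen)
  visit S1: S1--a-->S5 (seen), S1--b-->S2 (seen), S1--c-->S2 (seen)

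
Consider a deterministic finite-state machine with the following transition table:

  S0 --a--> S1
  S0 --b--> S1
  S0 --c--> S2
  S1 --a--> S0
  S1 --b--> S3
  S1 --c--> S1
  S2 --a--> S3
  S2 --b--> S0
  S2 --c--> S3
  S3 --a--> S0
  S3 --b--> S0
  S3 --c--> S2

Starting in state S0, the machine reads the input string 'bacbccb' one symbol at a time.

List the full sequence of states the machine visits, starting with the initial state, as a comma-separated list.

Start: S0
  read 'b': S0 --b--> S1
  read 'a': S1 --a--> S0
  read 'c': S0 --c--> S2
  read 'b': S2 --b--> S0
  read 'c': S0 --c--> S2
  read 'c': S2 --c--> S3
  read 'b': S3 --b--> S0

Answer: S0, S1, S0, S2, S0, S2, S3, S0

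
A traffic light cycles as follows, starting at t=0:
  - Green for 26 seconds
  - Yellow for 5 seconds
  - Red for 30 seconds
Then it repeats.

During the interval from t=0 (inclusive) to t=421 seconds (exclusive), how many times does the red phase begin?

Answer: 7

Derivation:
Cycle = 26+5+30 = 61s
red phase starts at t = k*61 + 31 for k=0,1,2,...
Need k*61+31 < 421 → k < 6.393
k ∈ {0, ..., 6} → 7 starts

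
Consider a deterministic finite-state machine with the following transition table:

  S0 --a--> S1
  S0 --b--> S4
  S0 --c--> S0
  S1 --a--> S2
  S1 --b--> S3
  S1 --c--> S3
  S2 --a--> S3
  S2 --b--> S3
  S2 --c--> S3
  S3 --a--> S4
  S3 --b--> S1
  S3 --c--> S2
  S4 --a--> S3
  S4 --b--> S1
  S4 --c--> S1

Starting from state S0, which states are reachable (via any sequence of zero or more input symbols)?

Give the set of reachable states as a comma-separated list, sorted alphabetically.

Answer: S0, S1, S2, S3, S4

Derivation:
BFS from S0:
  visit S0: S0--a-->S1 (new), S0--b-->S4 (new), S0--c-->S0 (seen)
  visit S1: S1--a-->S2 (new), S1--b-->S3 (new), S1--c-->S3 (seen)
  visit S4: S4--a-->S3 (seen), S4--b-->S1 (seen), S4--c-->S1 (seen)
  visit S2: S2--a-->S3 (seen), S2--b-->S3 (seen), S2--c-->S3 (seen)
  visit S3: S3--a-->S4 (seen), S3--b-->S1 (seen), S3--c-->S2 (seen)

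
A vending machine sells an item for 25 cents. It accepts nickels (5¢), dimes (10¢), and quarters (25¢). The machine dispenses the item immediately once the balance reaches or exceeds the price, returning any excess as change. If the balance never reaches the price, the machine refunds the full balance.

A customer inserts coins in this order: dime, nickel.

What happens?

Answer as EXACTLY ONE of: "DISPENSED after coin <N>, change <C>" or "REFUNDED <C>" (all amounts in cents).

Answer: REFUNDED 15

Derivation:
Price: 25¢
Coin 1 (dime, 10¢): balance = 10¢
Coin 2 (nickel, 5¢): balance = 15¢
All coins inserted, balance 15¢ < price 25¢ → REFUND 15¢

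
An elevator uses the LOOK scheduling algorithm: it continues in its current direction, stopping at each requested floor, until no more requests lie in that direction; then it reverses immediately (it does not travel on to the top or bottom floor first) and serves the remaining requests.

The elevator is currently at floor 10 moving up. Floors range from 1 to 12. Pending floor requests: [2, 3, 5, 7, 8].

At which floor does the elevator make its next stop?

Current floor: 10, direction: up
Requests above: []
Requests below: [2, 3, 5, 7, 8]
Moving up but no requests above → reverse; nearest below is max([2, 3, 5, 7, 8]) = 8

Answer: 8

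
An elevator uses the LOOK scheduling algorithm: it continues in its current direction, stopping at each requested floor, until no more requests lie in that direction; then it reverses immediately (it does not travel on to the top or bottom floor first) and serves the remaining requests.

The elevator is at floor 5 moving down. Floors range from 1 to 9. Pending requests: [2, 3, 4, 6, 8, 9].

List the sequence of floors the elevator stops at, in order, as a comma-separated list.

Answer: 4, 3, 2, 6, 8, 9

Derivation:
Current: 5, moving DOWN
Serve below first (descending): [4, 3, 2]
Then reverse, serve above (ascending): [6, 8, 9]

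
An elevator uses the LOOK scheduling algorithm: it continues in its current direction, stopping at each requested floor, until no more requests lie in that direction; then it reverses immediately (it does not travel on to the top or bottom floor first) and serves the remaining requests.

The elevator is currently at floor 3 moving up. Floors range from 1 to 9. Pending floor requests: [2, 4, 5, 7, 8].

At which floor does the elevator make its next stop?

Answer: 4

Derivation:
Current floor: 3, direction: up
Requests above: [4, 5, 7, 8]
Requests below: [2]
Moving up and requests lie above → nearest above is min([4, 5, 7, 8]) = 4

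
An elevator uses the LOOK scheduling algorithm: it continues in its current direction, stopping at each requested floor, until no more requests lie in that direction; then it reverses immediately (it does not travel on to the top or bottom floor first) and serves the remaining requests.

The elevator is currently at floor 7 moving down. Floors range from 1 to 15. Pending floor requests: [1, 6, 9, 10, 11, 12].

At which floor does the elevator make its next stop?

Answer: 6

Derivation:
Current floor: 7, direction: down
Requests above: [9, 10, 11, 12]
Requests below: [1, 6]
Moving down and requests lie below → nearest below is max([1, 6]) = 6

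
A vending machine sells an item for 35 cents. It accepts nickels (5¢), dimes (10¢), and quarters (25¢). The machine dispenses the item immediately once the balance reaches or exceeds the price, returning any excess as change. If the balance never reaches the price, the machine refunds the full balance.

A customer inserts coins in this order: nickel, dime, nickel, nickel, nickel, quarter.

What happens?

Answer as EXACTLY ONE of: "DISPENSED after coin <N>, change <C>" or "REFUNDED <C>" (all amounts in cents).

Price: 35¢
Coin 1 (nickel, 5¢): balance = 5¢
Coin 2 (dime, 10¢): balance = 15¢
Coin 3 (nickel, 5¢): balance = 20¢
Coin 4 (nickel, 5¢): balance = 25¢
Coin 5 (nickel, 5¢): balance = 30¢
Coin 6 (quarter, 25¢): balance = 55¢
  → balance >= price → DISPENSE, change = 55 - 35 = 20¢

Answer: DISPENSED after coin 6, change 20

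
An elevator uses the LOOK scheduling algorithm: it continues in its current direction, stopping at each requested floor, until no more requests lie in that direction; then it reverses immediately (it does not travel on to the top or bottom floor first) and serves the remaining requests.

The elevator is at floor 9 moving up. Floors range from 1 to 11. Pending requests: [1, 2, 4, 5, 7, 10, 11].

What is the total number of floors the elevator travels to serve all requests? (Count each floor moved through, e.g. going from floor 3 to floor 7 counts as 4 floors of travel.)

Answer: 12

Derivation:
Start at floor 9 moving up, LOOK stop order: [10, 11, 7, 5, 4, 2, 1]
  9 → 10: |10-9| = 1, total = 1
  10 → 11: |11-10| = 1, total = 2
  11 → 7: |7-11| = 4, total = 6
  7 → 5: |5-7| = 2, total = 8
  5 → 4: |4-5| = 1, total = 9
  4 → 2: |2-4| = 2, total = 11
  2 → 1: |1-2| = 1, total = 12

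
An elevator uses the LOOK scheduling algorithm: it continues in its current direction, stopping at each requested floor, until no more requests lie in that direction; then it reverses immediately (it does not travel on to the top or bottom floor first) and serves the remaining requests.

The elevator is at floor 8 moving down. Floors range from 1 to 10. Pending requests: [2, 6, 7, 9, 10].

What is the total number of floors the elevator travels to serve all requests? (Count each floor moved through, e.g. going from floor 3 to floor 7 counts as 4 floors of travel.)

Answer: 14

Derivation:
Start at floor 8 moving down, LOOK stop order: [7, 6, 2, 9, 10]
  8 → 7: |7-8| = 1, total = 1
  7 → 6: |6-7| = 1, total = 2
  6 → 2: |2-6| = 4, total = 6
  2 → 9: |9-2| = 7, total = 13
  9 → 10: |10-9| = 1, total = 14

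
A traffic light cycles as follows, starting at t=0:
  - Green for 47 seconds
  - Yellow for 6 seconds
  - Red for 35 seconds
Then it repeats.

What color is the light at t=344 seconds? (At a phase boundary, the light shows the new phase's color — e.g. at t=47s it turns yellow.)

Answer: red

Derivation:
Cycle length = 47 + 6 + 35 = 88s
t = 344, phase_t = 344 mod 88 = 80
80 >= 53 → RED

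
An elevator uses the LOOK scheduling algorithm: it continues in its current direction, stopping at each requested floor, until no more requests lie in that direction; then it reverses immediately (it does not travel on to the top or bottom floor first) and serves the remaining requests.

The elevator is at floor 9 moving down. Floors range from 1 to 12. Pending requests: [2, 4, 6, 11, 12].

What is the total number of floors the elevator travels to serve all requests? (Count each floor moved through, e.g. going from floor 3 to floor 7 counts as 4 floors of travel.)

Answer: 17

Derivation:
Start at floor 9 moving down, LOOK stop order: [6, 4, 2, 11, 12]
  9 → 6: |6-9| = 3, total = 3
  6 → 4: |4-6| = 2, total = 5
  4 → 2: |2-4| = 2, total = 7
  2 → 11: |11-2| = 9, total = 16
  11 → 12: |12-11| = 1, total = 17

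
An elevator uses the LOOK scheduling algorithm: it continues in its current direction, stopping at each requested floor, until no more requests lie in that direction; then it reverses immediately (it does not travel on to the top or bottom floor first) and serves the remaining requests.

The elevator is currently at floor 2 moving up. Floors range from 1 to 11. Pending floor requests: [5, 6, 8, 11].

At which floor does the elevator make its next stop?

Answer: 5

Derivation:
Current floor: 2, direction: up
Requests above: [5, 6, 8, 11]
Requests below: []
Moving up and requests lie above → nearest above is min([5, 6, 8, 11]) = 5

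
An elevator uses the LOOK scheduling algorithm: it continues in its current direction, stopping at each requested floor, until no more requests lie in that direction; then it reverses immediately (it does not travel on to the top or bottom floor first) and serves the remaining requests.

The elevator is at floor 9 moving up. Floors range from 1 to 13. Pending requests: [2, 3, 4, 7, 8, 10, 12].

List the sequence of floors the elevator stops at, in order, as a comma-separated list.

Current: 9, moving UP
Serve above first (ascending): [10, 12]
Then reverse, serve below (descending): [8, 7, 4, 3, 2]

Answer: 10, 12, 8, 7, 4, 3, 2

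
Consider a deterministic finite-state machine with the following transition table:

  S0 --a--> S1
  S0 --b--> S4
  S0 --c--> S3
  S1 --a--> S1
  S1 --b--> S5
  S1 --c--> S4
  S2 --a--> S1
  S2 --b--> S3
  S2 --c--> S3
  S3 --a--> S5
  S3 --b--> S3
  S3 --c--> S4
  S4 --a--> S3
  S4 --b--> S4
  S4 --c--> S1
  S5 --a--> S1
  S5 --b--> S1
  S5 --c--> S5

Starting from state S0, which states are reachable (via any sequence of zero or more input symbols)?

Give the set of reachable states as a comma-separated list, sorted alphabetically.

Answer: S0, S1, S3, S4, S5

Derivation:
BFS from S0:
  visit S0: S0--a-->S1 (new), S0--b-->S4 (new), S0--c-->S3 (new)
  visit S1: S1--a-->S1 (seen), S1--b-->S5 (new), S1--c-->S4 (seen)
  visit S4: S4--a-->S3 (seen), S4--b-->S4 (seen), S4--c-->S1 (seen)
  visit S3: S3--a-->S5 (seen), S3--b-->S3 (seen), S3--c-->S4 (seen)
  visit S5: S5--a-->S1 (seen), S5--b-->S1 (seen), S5--c-->S5 (seen)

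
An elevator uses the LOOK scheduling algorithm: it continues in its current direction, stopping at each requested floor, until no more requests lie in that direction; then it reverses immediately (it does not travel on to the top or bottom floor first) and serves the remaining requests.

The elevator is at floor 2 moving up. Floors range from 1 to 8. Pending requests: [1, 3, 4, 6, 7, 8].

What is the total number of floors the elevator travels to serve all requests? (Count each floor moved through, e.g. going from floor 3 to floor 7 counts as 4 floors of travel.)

Answer: 13

Derivation:
Start at floor 2 moving up, LOOK stop order: [3, 4, 6, 7, 8, 1]
  2 → 3: |3-2| = 1, total = 1
  3 → 4: |4-3| = 1, total = 2
  4 → 6: |6-4| = 2, total = 4
  6 → 7: |7-6| = 1, total = 5
  7 → 8: |8-7| = 1, total = 6
  8 → 1: |1-8| = 7, total = 13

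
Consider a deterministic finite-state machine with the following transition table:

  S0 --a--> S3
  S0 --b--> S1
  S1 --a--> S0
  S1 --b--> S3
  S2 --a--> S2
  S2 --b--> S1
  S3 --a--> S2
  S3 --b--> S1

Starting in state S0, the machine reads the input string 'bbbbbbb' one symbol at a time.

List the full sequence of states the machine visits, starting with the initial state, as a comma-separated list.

Answer: S0, S1, S3, S1, S3, S1, S3, S1

Derivation:
Start: S0
  read 'b': S0 --b--> S1
  read 'b': S1 --b--> S3
  read 'b': S3 --b--> S1
  read 'b': S1 --b--> S3
  read 'b': S3 --b--> S1
  read 'b': S1 --b--> S3
  read 'b': S3 --b--> S1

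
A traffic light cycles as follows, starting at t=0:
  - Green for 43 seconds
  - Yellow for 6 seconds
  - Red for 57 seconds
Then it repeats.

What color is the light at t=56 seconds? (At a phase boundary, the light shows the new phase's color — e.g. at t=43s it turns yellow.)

Cycle length = 43 + 6 + 57 = 106s
t = 56, phase_t = 56 mod 106 = 56
56 >= 49 → RED

Answer: red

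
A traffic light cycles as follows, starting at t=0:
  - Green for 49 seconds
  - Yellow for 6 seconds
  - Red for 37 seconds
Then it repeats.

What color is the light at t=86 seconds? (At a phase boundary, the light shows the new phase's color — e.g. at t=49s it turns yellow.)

Cycle length = 49 + 6 + 37 = 92s
t = 86, phase_t = 86 mod 92 = 86
86 >= 55 → RED

Answer: red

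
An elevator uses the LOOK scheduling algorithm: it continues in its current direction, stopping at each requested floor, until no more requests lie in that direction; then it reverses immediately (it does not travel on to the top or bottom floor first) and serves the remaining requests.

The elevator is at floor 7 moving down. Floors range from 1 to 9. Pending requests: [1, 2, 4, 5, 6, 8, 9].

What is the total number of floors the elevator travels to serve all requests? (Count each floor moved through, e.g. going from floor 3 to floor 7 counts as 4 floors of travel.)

Answer: 14

Derivation:
Start at floor 7 moving down, LOOK stop order: [6, 5, 4, 2, 1, 8, 9]
  7 → 6: |6-7| = 1, total = 1
  6 → 5: |5-6| = 1, total = 2
  5 → 4: |4-5| = 1, total = 3
  4 → 2: |2-4| = 2, total = 5
  2 → 1: |1-2| = 1, total = 6
  1 → 8: |8-1| = 7, total = 13
  8 → 9: |9-8| = 1, total = 14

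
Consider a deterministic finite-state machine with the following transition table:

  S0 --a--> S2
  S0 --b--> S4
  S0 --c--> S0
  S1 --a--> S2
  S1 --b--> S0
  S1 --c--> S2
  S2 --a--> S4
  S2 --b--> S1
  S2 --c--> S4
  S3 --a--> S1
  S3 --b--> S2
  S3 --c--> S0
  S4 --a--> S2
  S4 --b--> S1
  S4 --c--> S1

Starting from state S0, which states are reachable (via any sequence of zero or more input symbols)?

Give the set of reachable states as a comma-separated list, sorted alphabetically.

Answer: S0, S1, S2, S4

Derivation:
BFS from S0:
  visit S0: S0--a-->S2 (new), S0--b-->S4 (new), S0--c-->S0 (seen)
  visit S2: S2--a-->S4 (seen), S2--b-->S1 (new), S2--c-->S4 (seen)
  visit S4: S4--a-->S2 (seen), S4--b-->S1 (seen), S4--c-->S1 (seen)
  visit S1: S1--a-->S2 (seen), S1--b-->S0 (seen), S1--c-->S2 (seen)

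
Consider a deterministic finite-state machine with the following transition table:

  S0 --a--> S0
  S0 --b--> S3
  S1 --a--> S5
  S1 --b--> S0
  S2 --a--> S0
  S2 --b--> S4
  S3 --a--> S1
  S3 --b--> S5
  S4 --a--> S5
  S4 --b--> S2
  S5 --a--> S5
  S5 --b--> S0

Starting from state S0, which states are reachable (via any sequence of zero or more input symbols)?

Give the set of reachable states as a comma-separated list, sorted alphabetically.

Answer: S0, S1, S3, S5

Derivation:
BFS from S0:
  visit S0: S0--a-->S0 (seen), S0--b-->S3 (new)
  visit S3: S3--a-->S1 (new), S3--b-->S5 (new)
  visit S1: S1--a-->S5 (seen), S1--b-->S0 (seen)
  visit S5: S5--a-->S5 (seen), S5--b-->S0 (seen)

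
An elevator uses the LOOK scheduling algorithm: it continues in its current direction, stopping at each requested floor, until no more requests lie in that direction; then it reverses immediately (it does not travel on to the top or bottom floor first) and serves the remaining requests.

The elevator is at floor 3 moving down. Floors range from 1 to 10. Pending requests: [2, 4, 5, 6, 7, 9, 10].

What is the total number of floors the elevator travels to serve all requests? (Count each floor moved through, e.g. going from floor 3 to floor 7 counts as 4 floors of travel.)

Start at floor 3 moving down, LOOK stop order: [2, 4, 5, 6, 7, 9, 10]
  3 → 2: |2-3| = 1, total = 1
  2 → 4: |4-2| = 2, total = 3
  4 → 5: |5-4| = 1, total = 4
  5 → 6: |6-5| = 1, total = 5
  6 → 7: |7-6| = 1, total = 6
  7 → 9: |9-7| = 2, total = 8
  9 → 10: |10-9| = 1, total = 9

Answer: 9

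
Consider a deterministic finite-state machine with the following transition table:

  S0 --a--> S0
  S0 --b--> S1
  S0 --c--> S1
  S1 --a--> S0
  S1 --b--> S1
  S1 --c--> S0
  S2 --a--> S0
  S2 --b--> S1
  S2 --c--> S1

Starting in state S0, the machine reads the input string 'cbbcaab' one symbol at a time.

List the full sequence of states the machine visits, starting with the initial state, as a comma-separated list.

Answer: S0, S1, S1, S1, S0, S0, S0, S1

Derivation:
Start: S0
  read 'c': S0 --c--> S1
  read 'b': S1 --b--> S1
  read 'b': S1 --b--> S1
  read 'c': S1 --c--> S0
  read 'a': S0 --a--> S0
  read 'a': S0 --a--> S0
  read 'b': S0 --b--> S1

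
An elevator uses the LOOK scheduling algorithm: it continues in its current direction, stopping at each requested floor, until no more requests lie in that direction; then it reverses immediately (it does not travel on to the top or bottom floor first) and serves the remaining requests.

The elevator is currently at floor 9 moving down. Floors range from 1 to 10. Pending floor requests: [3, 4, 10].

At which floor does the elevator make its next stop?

Current floor: 9, direction: down
Requests above: [10]
Requests below: [3, 4]
Moving down and requests lie below → nearest below is max([3, 4]) = 4

Answer: 4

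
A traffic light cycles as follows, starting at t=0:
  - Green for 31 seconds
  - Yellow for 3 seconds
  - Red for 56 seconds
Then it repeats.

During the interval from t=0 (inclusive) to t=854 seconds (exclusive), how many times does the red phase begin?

Cycle = 31+3+56 = 90s
red phase starts at t = k*90 + 34 for k=0,1,2,...
Need k*90+34 < 854 → k < 9.111
k ∈ {0, ..., 9} → 10 starts

Answer: 10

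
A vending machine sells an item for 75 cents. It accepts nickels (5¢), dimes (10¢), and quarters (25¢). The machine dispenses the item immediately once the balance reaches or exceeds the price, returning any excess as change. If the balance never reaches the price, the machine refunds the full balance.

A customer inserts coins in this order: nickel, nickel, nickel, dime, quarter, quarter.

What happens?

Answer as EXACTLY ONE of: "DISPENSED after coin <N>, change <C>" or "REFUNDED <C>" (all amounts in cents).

Answer: DISPENSED after coin 6, change 0

Derivation:
Price: 75¢
Coin 1 (nickel, 5¢): balance = 5¢
Coin 2 (nickel, 5¢): balance = 10¢
Coin 3 (nickel, 5¢): balance = 15¢
Coin 4 (dime, 10¢): balance = 25¢
Coin 5 (quarter, 25¢): balance = 50¢
Coin 6 (quarter, 25¢): balance = 75¢
  → balance >= price → DISPENSE, change = 75 - 75 = 0¢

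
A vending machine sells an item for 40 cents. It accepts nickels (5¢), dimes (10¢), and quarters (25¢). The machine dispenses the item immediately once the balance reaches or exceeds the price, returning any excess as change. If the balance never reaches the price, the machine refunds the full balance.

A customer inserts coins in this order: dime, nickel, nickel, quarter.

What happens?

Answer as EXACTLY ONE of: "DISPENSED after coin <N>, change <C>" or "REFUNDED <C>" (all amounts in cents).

Answer: DISPENSED after coin 4, change 5

Derivation:
Price: 40¢
Coin 1 (dime, 10¢): balance = 10¢
Coin 2 (nickel, 5¢): balance = 15¢
Coin 3 (nickel, 5¢): balance = 20¢
Coin 4 (quarter, 25¢): balance = 45¢
  → balance >= price → DISPENSE, change = 45 - 40 = 5¢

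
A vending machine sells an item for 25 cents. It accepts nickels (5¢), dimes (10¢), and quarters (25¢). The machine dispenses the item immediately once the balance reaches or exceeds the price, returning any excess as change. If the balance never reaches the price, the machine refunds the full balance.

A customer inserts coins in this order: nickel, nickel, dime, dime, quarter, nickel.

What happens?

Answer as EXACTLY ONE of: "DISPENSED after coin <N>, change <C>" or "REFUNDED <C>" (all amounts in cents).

Answer: DISPENSED after coin 4, change 5

Derivation:
Price: 25¢
Coin 1 (nickel, 5¢): balance = 5¢
Coin 2 (nickel, 5¢): balance = 10¢
Coin 3 (dime, 10¢): balance = 20¢
Coin 4 (dime, 10¢): balance = 30¢
  → balance >= price → DISPENSE, change = 30 - 25 = 5¢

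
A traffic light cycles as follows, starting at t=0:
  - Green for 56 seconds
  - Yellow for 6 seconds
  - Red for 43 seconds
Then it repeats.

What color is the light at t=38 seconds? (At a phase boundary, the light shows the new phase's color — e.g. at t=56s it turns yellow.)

Answer: green

Derivation:
Cycle length = 56 + 6 + 43 = 105s
t = 38, phase_t = 38 mod 105 = 38
38 < 56 (green end) → GREEN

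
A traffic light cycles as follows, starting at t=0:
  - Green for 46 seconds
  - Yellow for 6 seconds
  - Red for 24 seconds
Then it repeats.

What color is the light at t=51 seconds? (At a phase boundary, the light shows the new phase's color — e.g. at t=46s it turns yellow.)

Cycle length = 46 + 6 + 24 = 76s
t = 51, phase_t = 51 mod 76 = 51
46 <= 51 < 52 (yellow end) → YELLOW

Answer: yellow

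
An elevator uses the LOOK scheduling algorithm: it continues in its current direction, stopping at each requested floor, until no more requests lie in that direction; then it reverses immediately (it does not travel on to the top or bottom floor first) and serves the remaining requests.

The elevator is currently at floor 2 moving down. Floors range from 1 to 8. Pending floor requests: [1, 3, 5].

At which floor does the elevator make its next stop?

Answer: 1

Derivation:
Current floor: 2, direction: down
Requests above: [3, 5]
Requests below: [1]
Moving down and requests lie below → nearest below is max([1]) = 1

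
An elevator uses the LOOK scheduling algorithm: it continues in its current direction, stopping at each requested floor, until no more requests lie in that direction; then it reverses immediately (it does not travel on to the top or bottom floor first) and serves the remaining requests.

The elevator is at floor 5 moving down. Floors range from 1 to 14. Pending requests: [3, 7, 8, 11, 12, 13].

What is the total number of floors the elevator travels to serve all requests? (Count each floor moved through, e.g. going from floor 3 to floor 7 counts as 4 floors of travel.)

Start at floor 5 moving down, LOOK stop order: [3, 7, 8, 11, 12, 13]
  5 → 3: |3-5| = 2, total = 2
  3 → 7: |7-3| = 4, total = 6
  7 → 8: |8-7| = 1, total = 7
  8 → 11: |11-8| = 3, total = 10
  11 → 12: |12-11| = 1, total = 11
  12 → 13: |13-12| = 1, total = 12

Answer: 12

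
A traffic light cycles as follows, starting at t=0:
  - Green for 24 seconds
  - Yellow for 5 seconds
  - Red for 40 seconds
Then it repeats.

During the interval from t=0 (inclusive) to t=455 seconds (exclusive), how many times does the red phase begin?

Cycle = 24+5+40 = 69s
red phase starts at t = k*69 + 29 for k=0,1,2,...
Need k*69+29 < 455 → k < 6.174
k ∈ {0, ..., 6} → 7 starts

Answer: 7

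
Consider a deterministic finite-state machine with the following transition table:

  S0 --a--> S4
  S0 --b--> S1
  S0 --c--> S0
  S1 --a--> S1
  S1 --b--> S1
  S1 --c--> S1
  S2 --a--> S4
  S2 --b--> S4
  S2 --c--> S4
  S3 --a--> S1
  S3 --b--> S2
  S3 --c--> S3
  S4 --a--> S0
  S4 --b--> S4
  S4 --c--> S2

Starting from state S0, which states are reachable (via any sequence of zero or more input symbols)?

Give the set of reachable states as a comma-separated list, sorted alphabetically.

BFS from S0:
  visit S0: S0--a-->S4 (new), S0--b-->S1 (new), S0--c-->S0 (seen)
  visit S4: S4--a-->S0 (seen), S4--b-->S4 (seen), S4--c-->S2 (new)
  visit S1: S1--a-->S1 (seen), S1--b-->S1 (seen), S1--c-->S1 (seen)
  visit S2: S2--a-->S4 (seen), S2--b-->S4 (seen), S2--c-->S4 (seen)

Answer: S0, S1, S2, S4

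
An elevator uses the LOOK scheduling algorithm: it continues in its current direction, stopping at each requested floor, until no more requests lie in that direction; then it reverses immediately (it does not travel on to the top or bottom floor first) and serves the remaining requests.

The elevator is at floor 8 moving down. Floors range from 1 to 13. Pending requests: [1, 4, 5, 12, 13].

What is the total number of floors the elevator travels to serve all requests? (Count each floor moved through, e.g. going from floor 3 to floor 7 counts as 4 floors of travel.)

Answer: 19

Derivation:
Start at floor 8 moving down, LOOK stop order: [5, 4, 1, 12, 13]
  8 → 5: |5-8| = 3, total = 3
  5 → 4: |4-5| = 1, total = 4
  4 → 1: |1-4| = 3, total = 7
  1 → 12: |12-1| = 11, total = 18
  12 → 13: |13-12| = 1, total = 19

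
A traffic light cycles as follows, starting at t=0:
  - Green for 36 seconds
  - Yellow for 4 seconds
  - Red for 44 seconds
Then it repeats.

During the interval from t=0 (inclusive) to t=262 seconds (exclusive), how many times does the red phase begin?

Answer: 3

Derivation:
Cycle = 36+4+44 = 84s
red phase starts at t = k*84 + 40 for k=0,1,2,...
Need k*84+40 < 262 → k < 2.643
k ∈ {0, ..., 2} → 3 starts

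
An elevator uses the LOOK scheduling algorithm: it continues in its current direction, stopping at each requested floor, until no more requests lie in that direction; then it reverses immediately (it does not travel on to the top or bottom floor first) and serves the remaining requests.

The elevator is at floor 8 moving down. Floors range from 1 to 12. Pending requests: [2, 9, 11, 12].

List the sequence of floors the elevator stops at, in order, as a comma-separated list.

Answer: 2, 9, 11, 12

Derivation:
Current: 8, moving DOWN
Serve below first (descending): [2]
Then reverse, serve above (ascending): [9, 11, 12]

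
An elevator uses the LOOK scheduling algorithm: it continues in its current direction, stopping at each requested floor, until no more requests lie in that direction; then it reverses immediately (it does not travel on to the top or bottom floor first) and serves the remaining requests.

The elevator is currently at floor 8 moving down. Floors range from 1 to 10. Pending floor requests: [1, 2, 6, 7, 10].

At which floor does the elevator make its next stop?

Current floor: 8, direction: down
Requests above: [10]
Requests below: [1, 2, 6, 7]
Moving down and requests lie below → nearest below is max([1, 2, 6, 7]) = 7

Answer: 7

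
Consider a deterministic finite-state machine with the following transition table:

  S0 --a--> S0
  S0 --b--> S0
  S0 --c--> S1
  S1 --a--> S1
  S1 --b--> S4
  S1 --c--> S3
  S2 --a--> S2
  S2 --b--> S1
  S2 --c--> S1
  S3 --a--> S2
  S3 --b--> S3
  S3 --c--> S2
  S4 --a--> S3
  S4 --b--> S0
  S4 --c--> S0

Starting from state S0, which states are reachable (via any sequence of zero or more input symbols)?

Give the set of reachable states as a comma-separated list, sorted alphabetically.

BFS from S0:
  visit S0: S0--a-->S0 (seen), S0--b-->S0 (seen), S0--c-->S1 (new)
  visit S1: S1--a-->S1 (seen), S1--b-->S4 (new), S1--c-->S3 (new)
  visit S4: S4--a-->S3 (seen), S4--b-->S0 (seen), S4--c-->S0 (seen)
  visit S3: S3--a-->S2 (new), S3--b-->S3 (seen), S3--c-->S2 (seen)
  visit S2: S2--a-->S2 (seen), S2--b-->S1 (seen), S2--c-->S1 (seen)

Answer: S0, S1, S2, S3, S4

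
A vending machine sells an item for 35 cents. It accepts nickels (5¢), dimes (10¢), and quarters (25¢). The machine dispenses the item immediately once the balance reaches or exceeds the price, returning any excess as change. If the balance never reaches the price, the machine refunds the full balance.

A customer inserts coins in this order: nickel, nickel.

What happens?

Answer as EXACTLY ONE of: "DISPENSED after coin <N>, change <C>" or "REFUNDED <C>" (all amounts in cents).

Answer: REFUNDED 10

Derivation:
Price: 35¢
Coin 1 (nickel, 5¢): balance = 5¢
Coin 2 (nickel, 5¢): balance = 10¢
All coins inserted, balance 10¢ < price 35¢ → REFUND 10¢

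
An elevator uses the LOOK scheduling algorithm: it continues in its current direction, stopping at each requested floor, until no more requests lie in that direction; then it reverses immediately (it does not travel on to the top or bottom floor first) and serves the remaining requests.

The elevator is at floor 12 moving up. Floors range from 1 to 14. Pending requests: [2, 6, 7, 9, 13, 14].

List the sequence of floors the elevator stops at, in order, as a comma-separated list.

Current: 12, moving UP
Serve above first (ascending): [13, 14]
Then reverse, serve below (descending): [9, 7, 6, 2]

Answer: 13, 14, 9, 7, 6, 2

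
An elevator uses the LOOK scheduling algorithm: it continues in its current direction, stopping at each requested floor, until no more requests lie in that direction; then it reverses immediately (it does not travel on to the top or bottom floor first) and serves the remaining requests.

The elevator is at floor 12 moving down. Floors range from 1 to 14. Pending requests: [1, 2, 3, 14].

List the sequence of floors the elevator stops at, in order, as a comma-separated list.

Answer: 3, 2, 1, 14

Derivation:
Current: 12, moving DOWN
Serve below first (descending): [3, 2, 1]
Then reverse, serve above (ascending): [14]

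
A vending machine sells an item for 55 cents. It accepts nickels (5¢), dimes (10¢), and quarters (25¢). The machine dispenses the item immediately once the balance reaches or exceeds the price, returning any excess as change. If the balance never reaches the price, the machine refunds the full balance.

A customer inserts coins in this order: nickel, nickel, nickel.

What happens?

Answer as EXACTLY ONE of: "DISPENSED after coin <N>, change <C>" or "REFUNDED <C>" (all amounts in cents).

Price: 55¢
Coin 1 (nickel, 5¢): balance = 5¢
Coin 2 (nickel, 5¢): balance = 10¢
Coin 3 (nickel, 5¢): balance = 15¢
All coins inserted, balance 15¢ < price 55¢ → REFUND 15¢

Answer: REFUNDED 15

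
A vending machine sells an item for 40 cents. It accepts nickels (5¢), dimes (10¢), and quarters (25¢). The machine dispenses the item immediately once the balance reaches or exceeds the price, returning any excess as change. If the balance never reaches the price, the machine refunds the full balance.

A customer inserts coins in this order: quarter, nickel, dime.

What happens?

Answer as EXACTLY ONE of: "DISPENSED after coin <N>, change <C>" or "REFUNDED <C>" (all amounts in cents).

Price: 40¢
Coin 1 (quarter, 25¢): balance = 25¢
Coin 2 (nickel, 5¢): balance = 30¢
Coin 3 (dime, 10¢): balance = 40¢
  → balance >= price → DISPENSE, change = 40 - 40 = 0¢

Answer: DISPENSED after coin 3, change 0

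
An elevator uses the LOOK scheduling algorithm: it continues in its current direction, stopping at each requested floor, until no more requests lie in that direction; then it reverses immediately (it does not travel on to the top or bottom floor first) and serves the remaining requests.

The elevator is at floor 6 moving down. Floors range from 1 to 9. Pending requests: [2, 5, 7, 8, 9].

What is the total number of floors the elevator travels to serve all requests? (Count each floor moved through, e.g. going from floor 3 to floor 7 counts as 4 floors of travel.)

Start at floor 6 moving down, LOOK stop order: [5, 2, 7, 8, 9]
  6 → 5: |5-6| = 1, total = 1
  5 → 2: |2-5| = 3, total = 4
  2 → 7: |7-2| = 5, total = 9
  7 → 8: |8-7| = 1, total = 10
  8 → 9: |9-8| = 1, total = 11

Answer: 11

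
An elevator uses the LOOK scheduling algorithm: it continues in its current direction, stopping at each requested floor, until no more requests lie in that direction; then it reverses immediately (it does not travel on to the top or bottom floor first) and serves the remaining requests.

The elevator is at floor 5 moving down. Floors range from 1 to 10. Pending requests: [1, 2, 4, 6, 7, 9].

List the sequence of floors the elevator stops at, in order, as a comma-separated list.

Current: 5, moving DOWN
Serve below first (descending): [4, 2, 1]
Then reverse, serve above (ascending): [6, 7, 9]

Answer: 4, 2, 1, 6, 7, 9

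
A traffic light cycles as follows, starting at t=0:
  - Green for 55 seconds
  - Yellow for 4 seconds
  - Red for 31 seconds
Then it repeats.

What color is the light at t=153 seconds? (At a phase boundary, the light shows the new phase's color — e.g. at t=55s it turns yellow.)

Cycle length = 55 + 4 + 31 = 90s
t = 153, phase_t = 153 mod 90 = 63
63 >= 59 → RED

Answer: red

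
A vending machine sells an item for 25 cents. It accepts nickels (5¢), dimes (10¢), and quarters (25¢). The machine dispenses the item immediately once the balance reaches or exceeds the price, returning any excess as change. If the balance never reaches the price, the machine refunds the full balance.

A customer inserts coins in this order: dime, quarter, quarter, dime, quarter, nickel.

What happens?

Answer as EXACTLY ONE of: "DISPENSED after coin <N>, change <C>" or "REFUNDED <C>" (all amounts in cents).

Answer: DISPENSED after coin 2, change 10

Derivation:
Price: 25¢
Coin 1 (dime, 10¢): balance = 10¢
Coin 2 (quarter, 25¢): balance = 35¢
  → balance >= price → DISPENSE, change = 35 - 25 = 10¢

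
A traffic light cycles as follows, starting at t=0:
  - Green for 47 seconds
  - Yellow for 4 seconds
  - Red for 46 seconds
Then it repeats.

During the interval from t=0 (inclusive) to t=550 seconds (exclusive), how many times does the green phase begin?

Answer: 6

Derivation:
Cycle = 47+4+46 = 97s
green phase starts at t = k*97 + 0 for k=0,1,2,...
Need k*97+0 < 550 → k < 5.670
k ∈ {0, ..., 5} → 6 starts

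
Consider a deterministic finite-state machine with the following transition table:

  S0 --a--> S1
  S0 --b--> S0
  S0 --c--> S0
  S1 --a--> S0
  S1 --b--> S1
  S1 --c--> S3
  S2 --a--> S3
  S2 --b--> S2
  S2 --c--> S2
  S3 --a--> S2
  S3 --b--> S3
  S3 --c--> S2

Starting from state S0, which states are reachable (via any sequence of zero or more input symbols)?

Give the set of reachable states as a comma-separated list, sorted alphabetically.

Answer: S0, S1, S2, S3

Derivation:
BFS from S0:
  visit S0: S0--a-->S1 (new), S0--b-->S0 (seen), S0--c-->S0 (seen)
  visit S1: S1--a-->S0 (seen), S1--b-->S1 (seen), S1--c-->S3 (new)
  visit S3: S3--a-->S2 (new), S3--b-->S3 (seen), S3--c-->S2 (seen)
  visit S2: S2--a-->S3 (seen), S2--b-->S2 (seen), S2--c-->S2 (seen)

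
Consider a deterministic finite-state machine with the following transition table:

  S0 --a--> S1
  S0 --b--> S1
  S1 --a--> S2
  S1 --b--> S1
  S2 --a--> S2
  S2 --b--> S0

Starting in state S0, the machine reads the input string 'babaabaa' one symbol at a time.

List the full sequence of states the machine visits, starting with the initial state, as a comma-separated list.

Start: S0
  read 'b': S0 --b--> S1
  read 'a': S1 --a--> S2
  read 'b': S2 --b--> S0
  read 'a': S0 --a--> S1
  read 'a': S1 --a--> S2
  read 'b': S2 --b--> S0
  read 'a': S0 --a--> S1
  read 'a': S1 --a--> S2

Answer: S0, S1, S2, S0, S1, S2, S0, S1, S2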